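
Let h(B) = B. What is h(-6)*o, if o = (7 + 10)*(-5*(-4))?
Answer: -2040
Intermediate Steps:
o = 340 (o = 17*20 = 340)
h(-6)*o = -6*340 = -2040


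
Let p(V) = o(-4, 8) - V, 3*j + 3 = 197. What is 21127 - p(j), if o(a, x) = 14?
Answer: 63533/3 ≈ 21178.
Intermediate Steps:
j = 194/3 (j = -1 + (⅓)*197 = -1 + 197/3 = 194/3 ≈ 64.667)
p(V) = 14 - V
21127 - p(j) = 21127 - (14 - 1*194/3) = 21127 - (14 - 194/3) = 21127 - 1*(-152/3) = 21127 + 152/3 = 63533/3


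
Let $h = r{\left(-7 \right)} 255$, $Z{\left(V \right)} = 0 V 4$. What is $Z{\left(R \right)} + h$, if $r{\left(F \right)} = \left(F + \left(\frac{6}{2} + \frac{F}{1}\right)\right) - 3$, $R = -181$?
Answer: $-3570$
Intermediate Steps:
$r{\left(F \right)} = 2 F$ ($r{\left(F \right)} = \left(F + \left(6 \cdot \frac{1}{2} + F 1\right)\right) - 3 = \left(F + \left(3 + F\right)\right) - 3 = \left(3 + 2 F\right) - 3 = 2 F$)
$Z{\left(V \right)} = 0$ ($Z{\left(V \right)} = 0 \cdot 4 = 0$)
$h = -3570$ ($h = 2 \left(-7\right) 255 = \left(-14\right) 255 = -3570$)
$Z{\left(R \right)} + h = 0 - 3570 = -3570$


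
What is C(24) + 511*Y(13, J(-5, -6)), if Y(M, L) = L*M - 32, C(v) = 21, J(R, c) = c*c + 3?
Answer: 242746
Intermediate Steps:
J(R, c) = 3 + c**2 (J(R, c) = c**2 + 3 = 3 + c**2)
Y(M, L) = -32 + L*M
C(24) + 511*Y(13, J(-5, -6)) = 21 + 511*(-32 + (3 + (-6)**2)*13) = 21 + 511*(-32 + (3 + 36)*13) = 21 + 511*(-32 + 39*13) = 21 + 511*(-32 + 507) = 21 + 511*475 = 21 + 242725 = 242746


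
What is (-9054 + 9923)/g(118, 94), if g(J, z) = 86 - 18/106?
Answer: 46057/4549 ≈ 10.125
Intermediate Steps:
g(J, z) = 4549/53 (g(J, z) = 86 - 18*1/106 = 86 - 9/53 = 4549/53)
(-9054 + 9923)/g(118, 94) = (-9054 + 9923)/(4549/53) = 869*(53/4549) = 46057/4549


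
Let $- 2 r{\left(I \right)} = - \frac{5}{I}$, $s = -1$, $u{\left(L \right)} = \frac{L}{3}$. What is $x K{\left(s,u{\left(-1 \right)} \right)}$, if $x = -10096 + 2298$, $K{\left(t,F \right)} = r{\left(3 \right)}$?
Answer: $- \frac{19495}{3} \approx -6498.3$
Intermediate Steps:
$u{\left(L \right)} = \frac{L}{3}$ ($u{\left(L \right)} = L \frac{1}{3} = \frac{L}{3}$)
$r{\left(I \right)} = \frac{5}{2 I}$ ($r{\left(I \right)} = - \frac{\left(-5\right) \frac{1}{I}}{2} = \frac{5}{2 I}$)
$K{\left(t,F \right)} = \frac{5}{6}$ ($K{\left(t,F \right)} = \frac{5}{2 \cdot 3} = \frac{5}{2} \cdot \frac{1}{3} = \frac{5}{6}$)
$x = -7798$
$x K{\left(s,u{\left(-1 \right)} \right)} = \left(-7798\right) \frac{5}{6} = - \frac{19495}{3}$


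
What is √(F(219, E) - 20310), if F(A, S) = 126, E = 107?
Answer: 58*I*√6 ≈ 142.07*I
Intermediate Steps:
√(F(219, E) - 20310) = √(126 - 20310) = √(-20184) = 58*I*√6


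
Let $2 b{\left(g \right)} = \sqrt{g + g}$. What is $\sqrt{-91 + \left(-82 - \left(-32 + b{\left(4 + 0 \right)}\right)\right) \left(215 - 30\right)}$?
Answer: $\sqrt{-9341 - 185 \sqrt{2}} \approx 97.993 i$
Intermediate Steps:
$b{\left(g \right)} = \frac{\sqrt{2} \sqrt{g}}{2}$ ($b{\left(g \right)} = \frac{\sqrt{g + g}}{2} = \frac{\sqrt{2 g}}{2} = \frac{\sqrt{2} \sqrt{g}}{2}$)
$\sqrt{-91 + \left(-82 - \left(-32 + b{\left(4 + 0 \right)}\right)\right) \left(215 - 30\right)} = \sqrt{-91 + \left(-82 + \left(32 - \frac{\sqrt{2} \sqrt{4 + 0}}{2}\right)\right) \left(215 - 30\right)} = \sqrt{-91 + \left(-82 + \left(32 - \frac{\sqrt{2} \sqrt{4}}{2}\right)\right) 185} = \sqrt{-91 + \left(-82 + \left(32 - \frac{1}{2} \sqrt{2} \cdot 2\right)\right) 185} = \sqrt{-91 + \left(-82 + \left(32 - \sqrt{2}\right)\right) 185} = \sqrt{-91 + \left(-50 - \sqrt{2}\right) 185} = \sqrt{-91 - \left(9250 + 185 \sqrt{2}\right)} = \sqrt{-9341 - 185 \sqrt{2}}$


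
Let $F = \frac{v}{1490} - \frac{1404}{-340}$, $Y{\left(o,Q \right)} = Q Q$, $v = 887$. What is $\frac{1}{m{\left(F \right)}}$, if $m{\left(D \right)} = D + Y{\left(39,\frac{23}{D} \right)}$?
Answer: $\frac{362791061053570}{10311367292914733} \approx 0.035184$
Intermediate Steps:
$Y{\left(o,Q \right)} = Q^{2}$
$F = \frac{119677}{25330}$ ($F = \frac{887}{1490} - \frac{1404}{-340} = 887 \cdot \frac{1}{1490} - - \frac{351}{85} = \frac{887}{1490} + \frac{351}{85} = \frac{119677}{25330} \approx 4.7247$)
$m{\left(D \right)} = D + \frac{529}{D^{2}}$ ($m{\left(D \right)} = D + \left(\frac{23}{D}\right)^{2} = D + \frac{529}{D^{2}}$)
$\frac{1}{m{\left(F \right)}} = \frac{1}{\frac{119677}{25330} + \frac{529}{\frac{14322584329}{641608900}}} = \frac{1}{\frac{119677}{25330} + 529 \cdot \frac{641608900}{14322584329}} = \frac{1}{\frac{119677}{25330} + \frac{339411108100}{14322584329}} = \frac{1}{\frac{10311367292914733}{362791061053570}} = \frac{362791061053570}{10311367292914733}$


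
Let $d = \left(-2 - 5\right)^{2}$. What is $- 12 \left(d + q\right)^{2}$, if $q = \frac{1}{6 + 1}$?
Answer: $- \frac{1420032}{49} \approx -28980.0$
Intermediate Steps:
$d = 49$ ($d = \left(-7\right)^{2} = 49$)
$q = \frac{1}{7} \approx 0.14286$
$- 12 \left(d + q\right)^{2} = - 12 \left(49 + \frac{1}{7}\right)^{2} = - 12 \left(\frac{344}{7}\right)^{2} = \left(-12\right) \frac{118336}{49} = - \frac{1420032}{49}$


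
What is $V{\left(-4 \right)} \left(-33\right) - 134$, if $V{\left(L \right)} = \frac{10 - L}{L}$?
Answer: $- \frac{37}{2} \approx -18.5$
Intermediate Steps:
$V{\left(L \right)} = \frac{10 - L}{L}$
$V{\left(-4 \right)} \left(-33\right) - 134 = \frac{10 - -4}{-4} \left(-33\right) - 134 = - \frac{10 + 4}{4} \left(-33\right) - 134 = \left(- \frac{1}{4}\right) 14 \left(-33\right) - 134 = \left(- \frac{7}{2}\right) \left(-33\right) - 134 = \frac{231}{2} - 134 = - \frac{37}{2}$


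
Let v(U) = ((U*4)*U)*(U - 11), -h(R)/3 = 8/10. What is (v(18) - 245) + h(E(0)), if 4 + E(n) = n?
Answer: 44123/5 ≈ 8824.6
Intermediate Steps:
E(n) = -4 + n
h(R) = -12/5 (h(R) = -24/10 = -3*4/5 = -12/5)
v(U) = 4*U**2*(-11 + U) (v(U) = ((4*U)*U)*(-11 + U) = (4*U**2)*(-11 + U) = 4*U**2*(-11 + U))
(v(18) - 245) + h(E(0)) = (4*18**2*(-11 + 18) - 245) - 12/5 = (4*324*7 - 245) - 12/5 = (9072 - 245) - 12/5 = 8827 - 12/5 = 44123/5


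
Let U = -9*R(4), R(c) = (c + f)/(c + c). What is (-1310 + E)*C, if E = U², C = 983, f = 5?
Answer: -75965257/64 ≈ -1.1870e+6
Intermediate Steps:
R(c) = (5 + c)/(2*c) (R(c) = (c + 5)/(c + c) = (5 + c)/((2*c)) = (5 + c)*(1/(2*c)) = (5 + c)/(2*c))
U = -81/8 (U = -9*(5 + 4)/(2*4) = -9*9/(2*4) = -9*9/8 = -81/8 ≈ -10.125)
E = 6561/64 (E = (-81/8)² = 6561/64 ≈ 102.52)
(-1310 + E)*C = (-1310 + 6561/64)*983 = -77279/64*983 = -75965257/64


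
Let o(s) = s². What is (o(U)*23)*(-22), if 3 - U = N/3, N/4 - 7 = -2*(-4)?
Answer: -146234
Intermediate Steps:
N = 60 (N = 28 + 4*(-2*(-4)) = 28 + 4*8 = 28 + 32 = 60)
U = -17 (U = 3 - 60/3 = 3 - 1*20 = 3 - 20 = -17)
(o(U)*23)*(-22) = ((-17)²*23)*(-22) = (289*23)*(-22) = 6647*(-22) = -146234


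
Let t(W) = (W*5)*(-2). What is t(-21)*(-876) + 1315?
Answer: -182645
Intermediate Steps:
t(W) = -10*W (t(W) = (5*W)*(-2) = -10*W)
t(-21)*(-876) + 1315 = -10*(-21)*(-876) + 1315 = 210*(-876) + 1315 = -183960 + 1315 = -182645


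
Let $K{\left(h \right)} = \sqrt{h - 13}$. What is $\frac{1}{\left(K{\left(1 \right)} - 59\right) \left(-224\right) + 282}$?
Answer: $\frac{6749}{91399058} + \frac{112 i \sqrt{3}}{45699529} \approx 7.3841 \cdot 10^{-5} + 4.2449 \cdot 10^{-6} i$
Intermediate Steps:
$K{\left(h \right)} = \sqrt{-13 + h}$
$\frac{1}{\left(K{\left(1 \right)} - 59\right) \left(-224\right) + 282} = \frac{1}{\left(\sqrt{-13 + 1} - 59\right) \left(-224\right) + 282} = \frac{1}{\left(\sqrt{-12} - 59\right) \left(-224\right) + 282} = \frac{1}{\left(2 i \sqrt{3} - 59\right) \left(-224\right) + 282} = \frac{1}{\left(-59 + 2 i \sqrt{3}\right) \left(-224\right) + 282} = \frac{1}{\left(13216 - 448 i \sqrt{3}\right) + 282} = \frac{1}{13498 - 448 i \sqrt{3}}$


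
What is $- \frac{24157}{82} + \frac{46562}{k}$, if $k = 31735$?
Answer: $- \frac{762804311}{2602270} \approx -293.13$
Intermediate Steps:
$- \frac{24157}{82} + \frac{46562}{k} = - \frac{24157}{82} + \frac{46562}{31735} = - \frac{762804311}{2602270}$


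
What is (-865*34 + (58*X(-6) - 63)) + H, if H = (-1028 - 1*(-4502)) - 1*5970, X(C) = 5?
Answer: -31679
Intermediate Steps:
H = -2496 (H = (-1028 + 4502) - 5970 = 3474 - 5970 = -2496)
(-865*34 + (58*X(-6) - 63)) + H = (-865*34 + (58*5 - 63)) - 2496 = (-29410 + (290 - 63)) - 2496 = (-29410 + 227) - 2496 = -29183 - 2496 = -31679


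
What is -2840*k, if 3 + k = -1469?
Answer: 4180480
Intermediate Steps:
k = -1472 (k = -3 - 1469 = -1472)
-2840*k = -2840*(-1472) = 4180480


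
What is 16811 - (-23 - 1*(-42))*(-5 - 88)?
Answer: 18578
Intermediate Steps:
16811 - (-23 - 1*(-42))*(-5 - 88) = 16811 - (-23 + 42)*(-93) = 16811 - 19*(-93) = 16811 - 1*(-1767) = 16811 + 1767 = 18578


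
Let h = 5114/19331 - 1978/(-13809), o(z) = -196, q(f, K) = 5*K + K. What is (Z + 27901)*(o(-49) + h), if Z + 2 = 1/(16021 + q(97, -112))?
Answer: -7452733222959520160/1365763121957 ≈ -5.4568e+6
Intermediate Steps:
q(f, K) = 6*K
Z = -30697/15349 (Z = -2 + 1/(16021 + 6*(-112)) = -2 + 1/(16021 - 672) = -2 + 1/15349 = -30697/15349 ≈ -1.9999)
h = 108855944/266941779 (h = 5114*(1/19331) - 1978*(-1/13809) = 5114/19331 + 1978/13809 = 108855944/266941779 ≈ 0.40779)
(Z + 27901)*(o(-49) + h) = (-30697/15349 + 27901)*(-196 + 108855944/266941779) = (428221752/15349)*(-52211732740/266941779) = -7452733222959520160/1365763121957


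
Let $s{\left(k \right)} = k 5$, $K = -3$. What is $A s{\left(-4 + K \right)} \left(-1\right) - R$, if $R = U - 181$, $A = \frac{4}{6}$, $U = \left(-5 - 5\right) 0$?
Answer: $\frac{613}{3} \approx 204.33$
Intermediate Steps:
$U = 0$ ($U = \left(-10\right) 0 = 0$)
$A = \frac{2}{3}$ ($A = 4 \cdot \frac{1}{6} = \frac{2}{3} \approx 0.66667$)
$s{\left(k \right)} = 5 k$
$R = -181$ ($R = 0 - 181 = -181$)
$A s{\left(-4 + K \right)} \left(-1\right) - R = \frac{2 \cdot 5 \left(-4 - 3\right)}{3} \left(-1\right) - -181 = \frac{2 \cdot 5 \left(-7\right)}{3} \left(-1\right) + 181 = \frac{2}{3} \left(-35\right) \left(-1\right) + 181 = \left(- \frac{70}{3}\right) \left(-1\right) + 181 = \frac{70}{3} + 181 = \frac{613}{3}$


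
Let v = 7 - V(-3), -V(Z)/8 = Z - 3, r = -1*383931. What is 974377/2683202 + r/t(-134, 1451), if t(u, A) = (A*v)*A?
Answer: 85139791144319/231617863134082 ≈ 0.36759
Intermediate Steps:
r = -383931
V(Z) = 24 - 8*Z (V(Z) = -8*(Z - 3) = -8*(-3 + Z) = 24 - 8*Z)
v = -41 (v = 7 - (24 - 8*(-3)) = 7 - (24 + 24) = 7 - 1*48 = 7 - 48 = -41)
t(u, A) = -41*A² (t(u, A) = (A*(-41))*A = (-41*A)*A = -41*A²)
974377/2683202 + r/t(-134, 1451) = 974377/2683202 - 383931/((-41*1451²)) = 974377*(1/2683202) - 383931/((-41*2105401)) = 974377/2683202 - 383931/(-86321441) = 974377/2683202 - 383931*(-1/86321441) = 974377/2683202 + 383931/86321441 = 85139791144319/231617863134082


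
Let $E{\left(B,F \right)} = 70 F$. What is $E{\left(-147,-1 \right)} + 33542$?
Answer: $33472$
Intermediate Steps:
$E{\left(-147,-1 \right)} + 33542 = 70 \left(-1\right) + 33542 = -70 + 33542 = 33472$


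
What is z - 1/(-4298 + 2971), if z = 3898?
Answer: 5172647/1327 ≈ 3898.0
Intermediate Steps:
z - 1/(-4298 + 2971) = 3898 - 1/(-4298 + 2971) = 3898 - 1/(-1327) = 3898 - 1*(-1/1327) = 3898 + 1/1327 = 5172647/1327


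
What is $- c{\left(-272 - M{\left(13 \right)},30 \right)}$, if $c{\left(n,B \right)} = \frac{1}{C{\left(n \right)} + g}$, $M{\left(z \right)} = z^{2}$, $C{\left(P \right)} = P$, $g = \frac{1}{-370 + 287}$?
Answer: $\frac{83}{36604} \approx 0.0022675$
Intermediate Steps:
$g = - \frac{1}{83}$ ($g = \frac{1}{-83} = - \frac{1}{83} \approx -0.012048$)
$c{\left(n,B \right)} = \frac{1}{- \frac{1}{83} + n}$ ($c{\left(n,B \right)} = \frac{1}{n - \frac{1}{83}} = \frac{1}{- \frac{1}{83} + n}$)
$- c{\left(-272 - M{\left(13 \right)},30 \right)} = - \frac{83}{-1 + 83 \left(-272 - 13^{2}\right)} = - \frac{83}{-1 + 83 \left(-272 - 169\right)} = - \frac{83}{-1 + 83 \left(-441\right)} = - \frac{83}{-1 - 36603} = - \frac{83}{-36604} = - \frac{83 \left(-1\right)}{36604} = \left(-1\right) \left(- \frac{83}{36604}\right) = \frac{83}{36604}$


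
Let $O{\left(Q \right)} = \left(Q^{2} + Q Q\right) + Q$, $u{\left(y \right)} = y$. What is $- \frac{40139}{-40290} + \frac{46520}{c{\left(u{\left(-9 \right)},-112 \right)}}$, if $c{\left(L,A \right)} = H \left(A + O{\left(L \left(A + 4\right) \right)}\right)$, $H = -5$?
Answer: $\frac{18876257833}{19041336030} \approx 0.99133$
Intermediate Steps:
$O{\left(Q \right)} = Q + 2 Q^{2}$ ($O{\left(Q \right)} = \left(Q^{2} + Q^{2}\right) + Q = 2 Q^{2} + Q = Q + 2 Q^{2}$)
$c{\left(L,A \right)} = - 5 A - 5 L \left(1 + 2 L \left(4 + A\right)\right) \left(4 + A\right)$ ($c{\left(L,A \right)} = - 5 \left(A + L \left(A + 4\right) \left(1 + 2 L \left(A + 4\right)\right)\right) = - 5 \left(A + L \left(4 + A\right) \left(1 + 2 L \left(4 + A\right)\right)\right) = - 5 \left(A + L \left(1 + 2 L \left(4 + A\right)\right) \left(4 + A\right)\right) = - 5 A - 5 L \left(1 + 2 L \left(4 + A\right)\right) \left(4 + A\right)$)
$- \frac{40139}{-40290} + \frac{46520}{c{\left(u{\left(-9 \right)},-112 \right)}} = - \frac{40139}{-40290} + \frac{46520}{\left(-5\right) \left(-112\right) - - 45 \left(1 + 2 \left(-9\right) \left(4 - 112\right)\right) \left(4 - 112\right)} = \left(-40139\right) \left(- \frac{1}{40290}\right) + \frac{46520}{560 - \left(-45\right) \left(1 + 2 \left(-9\right) \left(-108\right)\right) \left(-108\right)} = \frac{40139}{40290} + \frac{46520}{560 - \left(-45\right) \left(1 + 1944\right) \left(-108\right)} = \frac{40139}{40290} + \frac{46520}{560 - \left(-45\right) 1945 \left(-108\right)} = \frac{40139}{40290} + \frac{46520}{560 - 9452700} = \frac{40139}{40290} + \frac{46520}{-9452140} = \frac{40139}{40290} + 46520 \left(- \frac{1}{9452140}\right) = \frac{40139}{40290} - \frac{2326}{472607} = \frac{18876257833}{19041336030}$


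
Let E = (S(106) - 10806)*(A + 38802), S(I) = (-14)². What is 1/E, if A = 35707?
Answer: -1/790540490 ≈ -1.2650e-9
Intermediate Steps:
S(I) = 196
E = -790540490 (E = (196 - 10806)*(35707 + 38802) = -10610*74509 = -790540490)
1/E = 1/(-790540490) = -1/790540490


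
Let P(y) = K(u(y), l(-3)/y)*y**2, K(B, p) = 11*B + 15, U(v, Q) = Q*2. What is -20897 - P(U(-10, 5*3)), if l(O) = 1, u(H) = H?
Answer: -331397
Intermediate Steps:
U(v, Q) = 2*Q
K(B, p) = 15 + 11*B
P(y) = y**2*(15 + 11*y) (P(y) = (15 + 11*y)*y**2 = y**2*(15 + 11*y))
-20897 - P(U(-10, 5*3)) = -20897 - (2*(5*3))**2*(15 + 11*(2*(5*3))) = -20897 - (2*15)**2*(15 + 11*(2*15)) = -20897 - 30**2*(15 + 11*30) = -20897 - 900*(15 + 330) = -20897 - 900*345 = -20897 - 1*310500 = -20897 - 310500 = -331397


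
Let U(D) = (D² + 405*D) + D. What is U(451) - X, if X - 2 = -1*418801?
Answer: 805306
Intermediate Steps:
X = -418799 (X = 2 - 1*418801 = 2 - 418801 = -418799)
U(D) = D² + 406*D
U(451) - X = 451*(406 + 451) - 1*(-418799) = 451*857 + 418799 = 386507 + 418799 = 805306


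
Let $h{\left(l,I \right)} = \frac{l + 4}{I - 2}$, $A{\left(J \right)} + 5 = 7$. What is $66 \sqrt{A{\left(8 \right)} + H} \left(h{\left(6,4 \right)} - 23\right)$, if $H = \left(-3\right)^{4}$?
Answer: $- 1188 \sqrt{83} \approx -10823.0$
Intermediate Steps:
$A{\left(J \right)} = 2$ ($A{\left(J \right)} = -5 + 7 = 2$)
$H = 81$
$h{\left(l,I \right)} = \frac{4 + l}{-2 + I}$
$66 \sqrt{A{\left(8 \right)} + H} \left(h{\left(6,4 \right)} - 23\right) = 66 \sqrt{2 + 81} \left(\frac{4 + 6}{-2 + 4} - 23\right) = 66 \sqrt{83} \left(\frac{1}{2} \cdot 10 - 23\right) = 66 \sqrt{83} \left(5 - 23\right) = 66 \sqrt{83} \left(-18\right) = - 1188 \sqrt{83}$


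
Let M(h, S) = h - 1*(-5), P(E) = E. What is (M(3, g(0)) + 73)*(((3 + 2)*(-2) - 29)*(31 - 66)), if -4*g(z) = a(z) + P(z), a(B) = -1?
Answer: 110565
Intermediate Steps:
g(z) = 1/4 - z/4 (g(z) = -(-1 + z)/4 = 1/4 - z/4)
M(h, S) = 5 + h (M(h, S) = h + 5 = 5 + h)
(M(3, g(0)) + 73)*(((3 + 2)*(-2) - 29)*(31 - 66)) = ((5 + 3) + 73)*(((3 + 2)*(-2) - 29)*(31 - 66)) = (8 + 73)*((5*(-2) - 29)*(-35)) = 81*((-10 - 29)*(-35)) = 81*(-39*(-35)) = 81*1365 = 110565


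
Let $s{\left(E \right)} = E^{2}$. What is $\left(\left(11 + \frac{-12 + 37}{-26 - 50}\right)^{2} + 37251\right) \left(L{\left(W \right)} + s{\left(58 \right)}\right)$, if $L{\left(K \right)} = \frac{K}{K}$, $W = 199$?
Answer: $\frac{726232607405}{5776} \approx 1.2573 \cdot 10^{8}$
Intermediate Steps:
$L{\left(K \right)} = 1$
$\left(\left(11 + \frac{-12 + 37}{-26 - 50}\right)^{2} + 37251\right) \left(L{\left(W \right)} + s{\left(58 \right)}\right) = \left(\left(11 + \frac{-12 + 37}{-26 - 50}\right)^{2} + 37251\right) \left(1 + 58^{2}\right) = \left(\left(11 + \frac{25}{-76}\right)^{2} + 37251\right) \left(1 + 3364\right) = \left(\left(11 + 25 \left(- \frac{1}{76}\right)\right)^{2} + 37251\right) 3365 = \left(\left(11 - \frac{25}{76}\right)^{2} + 37251\right) 3365 = \left(\left(\frac{811}{76}\right)^{2} + 37251\right) 3365 = \left(\frac{657721}{5776} + 37251\right) 3365 = \frac{215819497}{5776} \cdot 3365 = \frac{726232607405}{5776}$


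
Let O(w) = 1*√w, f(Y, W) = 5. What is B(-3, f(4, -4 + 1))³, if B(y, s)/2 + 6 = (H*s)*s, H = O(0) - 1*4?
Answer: -9528128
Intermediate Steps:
O(w) = √w
H = -4 (H = √0 - 1*4 = 0 - 4 = -4)
B(y, s) = -12 - 8*s² (B(y, s) = -12 + 2*((-4*s)*s) = -12 + 2*(-4*s²) = -12 - 8*s²)
B(-3, f(4, -4 + 1))³ = (-12 - 8*5²)³ = (-12 - 8*25)³ = (-12 - 200)³ = (-212)³ = -9528128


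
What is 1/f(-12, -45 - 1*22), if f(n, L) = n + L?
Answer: -1/79 ≈ -0.012658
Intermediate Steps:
f(n, L) = L + n
1/f(-12, -45 - 1*22) = 1/((-45 - 1*22) - 12) = 1/((-45 - 22) - 12) = 1/(-67 - 12) = 1/(-79) = -1/79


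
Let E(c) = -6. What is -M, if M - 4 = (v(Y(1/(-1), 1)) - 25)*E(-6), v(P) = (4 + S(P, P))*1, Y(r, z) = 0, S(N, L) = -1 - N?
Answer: -136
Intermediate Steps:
v(P) = 3 - P (v(P) = (4 + (-1 - P))*1 = (3 - P)*1 = 3 - P)
M = 136 (M = 4 + ((3 - 1*0) - 25)*(-6) = 4 + ((3 + 0) - 25)*(-6) = 4 + (3 - 25)*(-6) = 4 - 22*(-6) = 4 + 132 = 136)
-M = -1*136 = -136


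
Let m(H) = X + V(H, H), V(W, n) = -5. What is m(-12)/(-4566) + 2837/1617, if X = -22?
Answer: 4332467/2461074 ≈ 1.7604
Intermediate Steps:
m(H) = -27 (m(H) = -22 - 5 = -27)
m(-12)/(-4566) + 2837/1617 = -27/(-4566) + 2837/1617 = -27*(-1/4566) + 2837*(1/1617) = 9/1522 + 2837/1617 = 4332467/2461074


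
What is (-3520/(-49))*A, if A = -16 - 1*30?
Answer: -161920/49 ≈ -3304.5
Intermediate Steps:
A = -46 (A = -16 - 30 = -46)
(-3520/(-49))*A = -3520/(-49)*(-46) = -3520*(-1)/49*(-46) = -88*(-40/49)*(-46) = (3520/49)*(-46) = -161920/49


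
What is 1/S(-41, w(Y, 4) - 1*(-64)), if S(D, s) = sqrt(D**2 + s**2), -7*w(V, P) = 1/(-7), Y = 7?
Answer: 49*sqrt(555074)/2775370 ≈ 0.013154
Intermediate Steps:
w(V, P) = 1/49 (w(V, P) = -1/7/(-7) = -1/7*(-1/7) = 1/49)
1/S(-41, w(Y, 4) - 1*(-64)) = 1/(sqrt((-41)**2 + (1/49 - 1*(-64))**2)) = 1/(sqrt(1681 + (1/49 + 64)**2)) = 1/(sqrt(1681 + (3137/49)**2)) = 1/(sqrt(1681 + 9840769/2401)) = 1/(sqrt(13876850/2401)) = 1/(5*sqrt(555074)/49) = 49*sqrt(555074)/2775370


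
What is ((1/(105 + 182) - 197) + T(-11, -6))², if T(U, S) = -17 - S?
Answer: 3563493025/82369 ≈ 43263.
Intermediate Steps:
((1/(105 + 182) - 197) + T(-11, -6))² = ((1/(105 + 182) - 197) + (-17 - 1*(-6)))² = ((1/287 - 197) + (-17 + 6))² = ((1/287 - 197) - 11)² = (-56538/287 - 11)² = (-59695/287)² = 3563493025/82369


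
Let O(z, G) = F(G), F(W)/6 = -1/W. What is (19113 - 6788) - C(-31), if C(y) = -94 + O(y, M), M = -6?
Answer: 12418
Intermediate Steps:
F(W) = -6/W (F(W) = 6*(-1/W) = -6/W)
O(z, G) = -6/G
C(y) = -93 (C(y) = -94 - 6/(-6) = -94 - 6*(-1/6) = -94 + 1 = -93)
(19113 - 6788) - C(-31) = (19113 - 6788) - 1*(-93) = 12325 + 93 = 12418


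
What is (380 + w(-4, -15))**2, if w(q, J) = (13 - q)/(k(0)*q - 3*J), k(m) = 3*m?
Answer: 292991689/2025 ≈ 1.4469e+5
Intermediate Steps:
w(q, J) = -(13 - q)/(3*J) (w(q, J) = (13 - q)/((3*0)*q - 3*J) = (13 - q)/(0*q - 3*J) = (13 - q)/(0 - 3*J) = (13 - q)/((-3*J)) = (13 - q)*(-1/(3*J)) = -(13 - q)/(3*J))
(380 + w(-4, -15))**2 = (380 + (1/3)*(-13 - 4)/(-15))**2 = (380 + (1/3)*(-1/15)*(-17))**2 = (380 + 17/45)**2 = (17117/45)**2 = 292991689/2025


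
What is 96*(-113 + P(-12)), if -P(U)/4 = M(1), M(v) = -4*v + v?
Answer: -9696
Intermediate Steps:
M(v) = -3*v
P(U) = 12 (P(U) = -(-12) = -4*(-3) = 12)
96*(-113 + P(-12)) = 96*(-113 + 12) = 96*(-101) = -9696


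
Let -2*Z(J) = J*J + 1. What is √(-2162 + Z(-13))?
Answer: I*√2247 ≈ 47.403*I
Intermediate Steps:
Z(J) = -½ - J²/2 (Z(J) = -(J*J + 1)/2 = -(J² + 1)/2 = -(1 + J²)/2 = -½ - J²/2)
√(-2162 + Z(-13)) = √(-2162 + (-½ - ½*(-13)²)) = √(-2162 + (-½ - ½*169)) = √(-2162 + (-½ - 169/2)) = √(-2162 - 85) = √(-2247) = I*√2247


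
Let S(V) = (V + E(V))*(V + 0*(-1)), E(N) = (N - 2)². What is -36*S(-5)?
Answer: 7920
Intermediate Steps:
E(N) = (-2 + N)²
S(V) = V*(V + (-2 + V)²) (S(V) = (V + (-2 + V)²)*(V + 0*(-1)) = (V + (-2 + V)²)*(V + 0) = (V + (-2 + V)²)*V = V*(V + (-2 + V)²))
-36*S(-5) = -(-180)*(-5 + (-2 - 5)²) = -(-180)*(-5 + (-7)²) = -(-180)*(-5 + 49) = -(-180)*44 = -36*(-220) = 7920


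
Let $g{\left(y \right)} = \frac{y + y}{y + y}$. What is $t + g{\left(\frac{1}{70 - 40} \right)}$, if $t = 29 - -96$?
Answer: $126$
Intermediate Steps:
$g{\left(y \right)} = 1$ ($g{\left(y \right)} = \frac{2 y}{2 y} = 2 y \frac{1}{2 y} = 1$)
$t = 125$ ($t = 29 + 96 = 125$)
$t + g{\left(\frac{1}{70 - 40} \right)} = 125 + 1 = 126$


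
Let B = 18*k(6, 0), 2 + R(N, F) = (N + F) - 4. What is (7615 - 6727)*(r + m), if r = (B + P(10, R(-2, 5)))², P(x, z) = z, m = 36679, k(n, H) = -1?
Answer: 32962560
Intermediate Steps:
R(N, F) = -6 + F + N (R(N, F) = -2 + ((N + F) - 4) = -2 + ((F + N) - 4) = -2 + (-4 + F + N) = -6 + F + N)
B = -18 (B = 18*(-1) = -18)
r = 441 (r = (-18 + (-6 + 5 - 2))² = (-18 - 3)² = (-21)² = 441)
(7615 - 6727)*(r + m) = (7615 - 6727)*(441 + 36679) = 888*37120 = 32962560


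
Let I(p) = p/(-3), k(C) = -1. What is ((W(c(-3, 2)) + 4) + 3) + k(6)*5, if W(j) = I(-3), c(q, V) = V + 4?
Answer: 3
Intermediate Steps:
c(q, V) = 4 + V
I(p) = -p/3 (I(p) = p*(-1/3) = -p/3)
W(j) = 1 (W(j) = -1/3*(-3) = 1)
((W(c(-3, 2)) + 4) + 3) + k(6)*5 = ((1 + 4) + 3) - 1*5 = (5 + 3) - 5 = 8 - 5 = 3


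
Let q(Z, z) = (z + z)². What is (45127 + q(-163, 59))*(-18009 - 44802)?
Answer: -3709052361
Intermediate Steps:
q(Z, z) = 4*z² (q(Z, z) = (2*z)² = 4*z²)
(45127 + q(-163, 59))*(-18009 - 44802) = (45127 + 4*59²)*(-18009 - 44802) = (45127 + 4*3481)*(-62811) = (45127 + 13924)*(-62811) = 59051*(-62811) = -3709052361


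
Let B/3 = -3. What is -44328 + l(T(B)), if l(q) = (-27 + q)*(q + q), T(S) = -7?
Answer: -43852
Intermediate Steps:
B = -9 (B = 3*(-3) = -9)
l(q) = 2*q*(-27 + q) (l(q) = (-27 + q)*(2*q) = 2*q*(-27 + q))
-44328 + l(T(B)) = -44328 + 2*(-7)*(-27 - 7) = -44328 + 2*(-7)*(-34) = -44328 + 476 = -43852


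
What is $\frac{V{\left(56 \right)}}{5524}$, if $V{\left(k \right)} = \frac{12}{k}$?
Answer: $\frac{3}{77336} \approx 3.8792 \cdot 10^{-5}$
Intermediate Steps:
$\frac{V{\left(56 \right)}}{5524} = \frac{12 \cdot \frac{1}{56}}{5524} = 12 \cdot \frac{1}{56} \cdot \frac{1}{5524} = \frac{3}{14} \cdot \frac{1}{5524} = \frac{3}{77336}$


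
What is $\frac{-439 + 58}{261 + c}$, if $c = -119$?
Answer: $- \frac{381}{142} \approx -2.6831$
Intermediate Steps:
$\frac{-439 + 58}{261 + c} = \frac{-439 + 58}{261 - 119} = - \frac{381}{142}$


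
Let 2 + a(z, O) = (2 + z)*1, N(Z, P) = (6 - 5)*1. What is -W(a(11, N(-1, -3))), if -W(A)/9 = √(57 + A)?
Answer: 18*√17 ≈ 74.216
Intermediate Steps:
N(Z, P) = 1 (N(Z, P) = 1*1 = 1)
a(z, O) = z (a(z, O) = -2 + (2 + z)*1 = -2 + (2 + z) = z)
W(A) = -9*√(57 + A)
-W(a(11, N(-1, -3))) = -(-9)*√(57 + 11) = -(-9)*√68 = -(-9)*2*√17 = -(-18)*√17 = 18*√17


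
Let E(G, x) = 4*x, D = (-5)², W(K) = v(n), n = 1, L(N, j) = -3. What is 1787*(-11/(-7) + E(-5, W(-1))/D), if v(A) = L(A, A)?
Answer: 341317/175 ≈ 1950.4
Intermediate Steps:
v(A) = -3
W(K) = -3
D = 25
1787*(-11/(-7) + E(-5, W(-1))/D) = 1787*(-11/(-7) + (4*(-3))/25) = 1787*(-11*(-⅐) - 12*1/25) = 1787*(11/7 - 12/25) = 1787*(191/175) = 341317/175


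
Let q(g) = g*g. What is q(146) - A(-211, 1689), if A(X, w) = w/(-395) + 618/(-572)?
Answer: 2408673629/112970 ≈ 21321.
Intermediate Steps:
A(X, w) = -309/286 - w/395 (A(X, w) = w*(-1/395) + 618*(-1/572) = -w/395 - 309/286 = -309/286 - w/395)
q(g) = g**2
q(146) - A(-211, 1689) = 146**2 - (-309/286 - 1/395*1689) = 21316 - (-309/286 - 1689/395) = 21316 - 1*(-605109/112970) = 21316 + 605109/112970 = 2408673629/112970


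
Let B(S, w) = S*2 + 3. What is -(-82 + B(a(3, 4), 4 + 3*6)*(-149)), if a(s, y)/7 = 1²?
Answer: 2615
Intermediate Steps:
a(s, y) = 7 (a(s, y) = 7*1² = 7*1 = 7)
B(S, w) = 3 + 2*S (B(S, w) = 2*S + 3 = 3 + 2*S)
-(-82 + B(a(3, 4), 4 + 3*6)*(-149)) = -(-82 + (3 + 2*7)*(-149)) = -(-82 + (3 + 14)*(-149)) = -(-82 + 17*(-149)) = -(-82 - 2533) = -1*(-2615) = 2615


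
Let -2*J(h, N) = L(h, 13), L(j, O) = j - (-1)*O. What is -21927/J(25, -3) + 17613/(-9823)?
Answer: 11318646/9823 ≈ 1152.3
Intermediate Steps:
L(j, O) = O + j (L(j, O) = j + O = O + j)
J(h, N) = -13/2 - h/2 (J(h, N) = -(13 + h)/2 = -13/2 - h/2)
-21927/J(25, -3) + 17613/(-9823) = -21927/(-13/2 - ½*25) + 17613/(-9823) = -21927/(-13/2 - 25/2) + 17613*(-1/9823) = -21927/(-19) - 927/517 = -21927*(-1/19) - 927/517 = 21927/19 - 927/517 = 11318646/9823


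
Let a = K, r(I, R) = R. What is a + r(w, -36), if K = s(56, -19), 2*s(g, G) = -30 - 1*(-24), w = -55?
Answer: -39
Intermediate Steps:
s(g, G) = -3 (s(g, G) = (-30 - 1*(-24))/2 = (-30 + 24)/2 = (½)*(-6) = -3)
K = -3
a = -3
a + r(w, -36) = -3 - 36 = -39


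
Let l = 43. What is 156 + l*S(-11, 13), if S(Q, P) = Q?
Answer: -317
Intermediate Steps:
156 + l*S(-11, 13) = 156 + 43*(-11) = 156 - 473 = -317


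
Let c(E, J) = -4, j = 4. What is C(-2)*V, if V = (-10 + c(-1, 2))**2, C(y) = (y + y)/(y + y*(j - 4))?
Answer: 392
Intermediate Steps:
C(y) = 2 (C(y) = (y + y)/(y + y*(4 - 4)) = (2*y)/(y + y*0) = (2*y)/(y + 0) = (2*y)/y = 2)
V = 196 (V = (-10 - 4)**2 = (-14)**2 = 196)
C(-2)*V = 2*196 = 392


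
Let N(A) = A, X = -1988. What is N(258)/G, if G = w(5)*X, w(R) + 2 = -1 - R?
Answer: 129/7952 ≈ 0.016222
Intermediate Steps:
w(R) = -3 - R (w(R) = -2 + (-1 - R) = -3 - R)
G = 15904 (G = (-3 - 1*5)*(-1988) = (-3 - 5)*(-1988) = -8*(-1988) = 15904)
N(258)/G = 258/15904 = 258*(1/15904) = 129/7952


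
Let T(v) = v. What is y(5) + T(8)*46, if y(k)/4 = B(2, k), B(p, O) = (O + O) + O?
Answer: 428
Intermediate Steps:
B(p, O) = 3*O (B(p, O) = 2*O + O = 3*O)
y(k) = 12*k (y(k) = 4*(3*k) = 12*k)
y(5) + T(8)*46 = 12*5 + 8*46 = 60 + 368 = 428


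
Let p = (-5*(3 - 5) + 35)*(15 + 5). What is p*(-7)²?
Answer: 44100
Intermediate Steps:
p = 900 (p = (-5*(-2) + 35)*20 = (10 + 35)*20 = 45*20 = 900)
p*(-7)² = 900*(-7)² = 900*49 = 44100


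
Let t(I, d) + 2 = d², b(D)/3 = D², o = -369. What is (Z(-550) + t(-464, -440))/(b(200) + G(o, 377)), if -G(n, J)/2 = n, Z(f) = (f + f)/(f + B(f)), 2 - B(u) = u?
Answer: 96524/60369 ≈ 1.5989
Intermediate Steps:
B(u) = 2 - u
Z(f) = f (Z(f) = (f + f)/(f + (2 - f)) = (2*f)/2 = (2*f)*(½) = f)
b(D) = 3*D²
G(n, J) = -2*n
t(I, d) = -2 + d²
(Z(-550) + t(-464, -440))/(b(200) + G(o, 377)) = (-550 + (-2 + (-440)²))/(3*200² - 2*(-369)) = (-550 + (-2 + 193600))/(3*40000 + 738) = (-550 + 193598)/(120000 + 738) = 193048/120738 = 193048*(1/120738) = 96524/60369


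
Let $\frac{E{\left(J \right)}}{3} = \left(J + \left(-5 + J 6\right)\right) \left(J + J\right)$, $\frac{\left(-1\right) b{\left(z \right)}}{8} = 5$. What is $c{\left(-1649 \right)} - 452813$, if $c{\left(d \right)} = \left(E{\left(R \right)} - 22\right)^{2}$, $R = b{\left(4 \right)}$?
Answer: $4675098071$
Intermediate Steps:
$b{\left(z \right)} = -40$ ($b{\left(z \right)} = \left(-8\right) 5 = -40$)
$R = -40$
$E{\left(J \right)} = 6 J \left(-5 + 7 J\right)$ ($E{\left(J \right)} = 3 \left(J + \left(-5 + J 6\right)\right) \left(J + J\right) = 3 \left(J + \left(-5 + 6 J\right)\right) 2 J = 3 \left(-5 + 7 J\right) 2 J = 3 \cdot 2 J \left(-5 + 7 J\right) = 6 J \left(-5 + 7 J\right)$)
$c{\left(d \right)} = 4675550884$ ($c{\left(d \right)} = \left(6 \left(-40\right) \left(-5 + 7 \left(-40\right)\right) - 22\right)^{2} = \left(6 \left(-40\right) \left(-5 - 280\right) - 22\right)^{2} = \left(6 \left(-40\right) \left(-285\right) - 22\right)^{2} = \left(68400 - 22\right)^{2} = 68378^{2} = 4675550884$)
$c{\left(-1649 \right)} - 452813 = 4675550884 - 452813 = 4675098071$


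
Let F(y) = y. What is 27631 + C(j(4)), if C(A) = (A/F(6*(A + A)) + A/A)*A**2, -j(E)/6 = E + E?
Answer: 30127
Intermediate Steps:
j(E) = -12*E (j(E) = -6*(E + E) = -12*E)
C(A) = 13*A**2/12 (C(A) = (A/((6*(A + A))) + A/A)*A**2 = (A/((6*(2*A))) + 1)*A**2 = (A/((12*A)) + 1)*A**2 = (A*(1/(12*A)) + 1)*A**2 = (1/12 + 1)*A**2 = 13*A**2/12)
27631 + C(j(4)) = 27631 + 13*(-12*4)**2/12 = 27631 + (13/12)*(-48)**2 = 27631 + (13/12)*2304 = 27631 + 2496 = 30127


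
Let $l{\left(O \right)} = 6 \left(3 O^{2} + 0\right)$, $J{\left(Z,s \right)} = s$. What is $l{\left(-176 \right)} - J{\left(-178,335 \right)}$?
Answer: $557233$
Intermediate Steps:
$l{\left(O \right)} = 18 O^{2}$ ($l{\left(O \right)} = 6 \cdot 3 O^{2} = 18 O^{2}$)
$l{\left(-176 \right)} - J{\left(-178,335 \right)} = 18 \left(-176\right)^{2} - 335 = 18 \cdot 30976 - 335 = 557568 - 335 = 557233$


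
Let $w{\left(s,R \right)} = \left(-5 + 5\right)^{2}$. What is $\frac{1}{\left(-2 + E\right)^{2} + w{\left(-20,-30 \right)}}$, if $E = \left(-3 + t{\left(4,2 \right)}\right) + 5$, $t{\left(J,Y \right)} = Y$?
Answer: $\frac{1}{4} \approx 0.25$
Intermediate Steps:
$w{\left(s,R \right)} = 0$ ($w{\left(s,R \right)} = 0^{2} = 0$)
$E = 4$ ($E = \left(-3 + 2\right) + 5 = -1 + 5 = 4$)
$\frac{1}{\left(-2 + E\right)^{2} + w{\left(-20,-30 \right)}} = \frac{1}{\left(-2 + 4\right)^{2} + 0} = \frac{1}{2^{2} + 0} = \frac{1}{4 + 0} = \frac{1}{4}$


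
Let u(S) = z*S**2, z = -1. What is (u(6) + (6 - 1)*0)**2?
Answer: 1296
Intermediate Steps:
u(S) = -S**2
(u(6) + (6 - 1)*0)**2 = (-1*6**2 + (6 - 1)*0)**2 = (-1*36 + 5*0)**2 = (-36 + 0)**2 = (-36)**2 = 1296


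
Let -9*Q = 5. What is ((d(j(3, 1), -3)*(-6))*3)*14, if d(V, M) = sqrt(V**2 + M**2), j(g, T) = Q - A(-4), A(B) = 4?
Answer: -28*sqrt(2410) ≈ -1374.6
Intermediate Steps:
Q = -5/9 (Q = -1/9*5 = -5/9 ≈ -0.55556)
j(g, T) = -41/9 (j(g, T) = -5/9 - 1*4 = -5/9 - 4 = -41/9)
d(V, M) = sqrt(M**2 + V**2)
((d(j(3, 1), -3)*(-6))*3)*14 = ((sqrt((-3)**2 + (-41/9)**2)*(-6))*3)*14 = ((sqrt(9 + 1681/81)*(-6))*3)*14 = ((sqrt(2410/81)*(-6))*3)*14 = (((sqrt(2410)/9)*(-6))*3)*14 = (-2*sqrt(2410)/3*3)*14 = -2*sqrt(2410)*14 = -28*sqrt(2410)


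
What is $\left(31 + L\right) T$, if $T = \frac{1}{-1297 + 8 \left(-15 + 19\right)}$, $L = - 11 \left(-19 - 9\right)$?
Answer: $- \frac{339}{1265} \approx -0.26798$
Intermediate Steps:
$L = 308$ ($L = \left(-11\right) \left(-28\right) = 308$)
$T = - \frac{1}{1265}$ ($T = \frac{1}{-1297 + 8 \cdot 4} = \frac{1}{-1297 + 32} = \frac{1}{-1265} = - \frac{1}{1265} \approx -0.00079051$)
$\left(31 + L\right) T = \left(31 + 308\right) \left(- \frac{1}{1265}\right) = 339 \left(- \frac{1}{1265}\right) = - \frac{339}{1265}$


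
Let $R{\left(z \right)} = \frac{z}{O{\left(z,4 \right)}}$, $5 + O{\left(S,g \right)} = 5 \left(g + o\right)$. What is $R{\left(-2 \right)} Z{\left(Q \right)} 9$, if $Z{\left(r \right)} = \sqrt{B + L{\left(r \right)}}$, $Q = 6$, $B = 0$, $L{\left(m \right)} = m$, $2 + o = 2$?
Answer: $- \frac{6 \sqrt{6}}{5} \approx -2.9394$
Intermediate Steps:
$o = 0$ ($o = -2 + 2 = 0$)
$O{\left(S,g \right)} = -5 + 5 g$ ($O{\left(S,g \right)} = -5 + 5 \left(g + 0\right) = -5 + 5 g$)
$Z{\left(r \right)} = \sqrt{r}$ ($Z{\left(r \right)} = \sqrt{0 + r} = \sqrt{r}$)
$R{\left(z \right)} = \frac{z}{15}$ ($R{\left(z \right)} = \frac{z}{-5 + 5 \cdot 4} = \frac{z}{-5 + 20} = \frac{z}{15}$)
$R{\left(-2 \right)} Z{\left(Q \right)} 9 = \frac{1}{15} \left(-2\right) \sqrt{6} \cdot 9 = - \frac{2 \sqrt{6}}{15} \cdot 9 = - \frac{6 \sqrt{6}}{5}$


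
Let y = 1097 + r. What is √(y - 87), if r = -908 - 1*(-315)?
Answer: √417 ≈ 20.421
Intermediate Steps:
r = -593 (r = -908 + 315 = -593)
y = 504 (y = 1097 - 593 = 504)
√(y - 87) = √(504 - 87) = √417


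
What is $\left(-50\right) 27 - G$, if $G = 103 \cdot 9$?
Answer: $-2277$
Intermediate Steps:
$G = 927$
$\left(-50\right) 27 - G = \left(-50\right) 27 - 927 = -1350 - 927 = -2277$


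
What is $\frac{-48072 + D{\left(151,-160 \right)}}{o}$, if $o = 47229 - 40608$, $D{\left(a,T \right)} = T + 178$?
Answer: $- \frac{16018}{2207} \approx -7.2578$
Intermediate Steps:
$D{\left(a,T \right)} = 178 + T$
$o = 6621$
$\frac{-48072 + D{\left(151,-160 \right)}}{o} = \frac{-48072 + \left(178 - 160\right)}{6621} = \left(-48072 + 18\right) \frac{1}{6621} = \left(-48054\right) \frac{1}{6621} = - \frac{16018}{2207}$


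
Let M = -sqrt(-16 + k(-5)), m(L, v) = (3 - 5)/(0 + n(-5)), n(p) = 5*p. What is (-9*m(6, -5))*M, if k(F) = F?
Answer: 18*I*sqrt(21)/25 ≈ 3.2995*I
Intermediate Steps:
m(L, v) = 2/25 (m(L, v) = (3 - 5)/(0 + 5*(-5)) = -2/(0 - 25) = -2/(-25) = -2*(-1/25) = 2/25)
M = -I*sqrt(21) (M = -sqrt(-16 - 5) = -sqrt(-21) = -I*sqrt(21) ≈ -4.5826*I)
(-9*m(6, -5))*M = (-9*2/25)*(-I*sqrt(21)) = -(-18)*I*sqrt(21)/25 = 18*I*sqrt(21)/25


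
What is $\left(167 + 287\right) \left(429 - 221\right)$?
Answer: $94432$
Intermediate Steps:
$\left(167 + 287\right) \left(429 - 221\right) = 454 \cdot 208 = 94432$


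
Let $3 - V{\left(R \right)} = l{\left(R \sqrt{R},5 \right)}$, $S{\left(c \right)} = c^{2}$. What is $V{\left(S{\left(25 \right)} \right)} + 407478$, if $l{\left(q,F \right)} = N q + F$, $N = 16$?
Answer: $157476$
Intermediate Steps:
$l{\left(q,F \right)} = F + 16 q$ ($l{\left(q,F \right)} = 16 q + F = F + 16 q$)
$V{\left(R \right)} = -2 - 16 R^{\frac{3}{2}}$ ($V{\left(R \right)} = 3 - \left(5 + 16 R \sqrt{R}\right) = 3 - \left(5 + 16 R^{\frac{3}{2}}\right) = -2 - 16 R^{\frac{3}{2}}$)
$V{\left(S{\left(25 \right)} \right)} + 407478 = \left(-2 - 16 \left(25^{2}\right)^{\frac{3}{2}}\right) + 407478 = \left(-2 - 16 \cdot 625^{\frac{3}{2}}\right) + 407478 = \left(-2 - 250000\right) + 407478 = -250002 + 407478 = 157476$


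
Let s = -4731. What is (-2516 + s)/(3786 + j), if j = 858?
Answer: -7247/4644 ≈ -1.5605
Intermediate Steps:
(-2516 + s)/(3786 + j) = (-2516 - 4731)/(3786 + 858) = -7247/4644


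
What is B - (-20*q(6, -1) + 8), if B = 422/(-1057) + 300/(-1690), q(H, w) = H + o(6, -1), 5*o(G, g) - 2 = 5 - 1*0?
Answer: 24905592/178633 ≈ 139.42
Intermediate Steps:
o(G, g) = 7/5 (o(G, g) = ⅖ + (5 - 1*0)/5 = ⅖ + (5 + 0)/5 = ⅖ + (⅕)*5 = ⅖ + 1 = 7/5)
q(H, w) = 7/5 + H (q(H, w) = H + 7/5 = 7/5 + H)
B = -103028/178633 (B = 422*(-1/1057) + 300*(-1/1690) = -422/1057 - 30/169 = -103028/178633 ≈ -0.57676)
B - (-20*q(6, -1) + 8) = -103028/178633 - (-20*(7/5 + 6) + 8) = -103028/178633 - (-20*37/5 + 8) = -103028/178633 - (-148 + 8) = -103028/178633 - 1*(-140) = -103028/178633 + 140 = 24905592/178633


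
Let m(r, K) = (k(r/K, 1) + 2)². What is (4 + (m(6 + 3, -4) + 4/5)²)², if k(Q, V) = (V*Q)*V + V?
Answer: 1404825361/40960000 ≈ 34.297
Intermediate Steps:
k(Q, V) = V + Q*V² (k(Q, V) = (Q*V)*V + V = Q*V² + V = V + Q*V²)
m(r, K) = (3 + r/K)² (m(r, K) = (1*(1 + (r/K)*1) + 2)² = (1*(1 + r/K) + 2)² = ((1 + r/K) + 2)² = (3 + r/K)²)
(4 + (m(6 + 3, -4) + 4/5)²)² = (4 + (((6 + 3) + 3*(-4))²/(-4)² + 4/5)²)² = (4 + ((9 - 12)²/16 + 4*(⅕))²)² = (4 + ((1/16)*(-3)² + ⅘)²)² = (4 + ((1/16)*9 + ⅘)²)² = (4 + (9/16 + ⅘)²)² = (4 + (109/80)²)² = (4 + 11881/6400)² = (37481/6400)² = 1404825361/40960000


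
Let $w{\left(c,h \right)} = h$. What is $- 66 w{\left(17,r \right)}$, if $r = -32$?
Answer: $2112$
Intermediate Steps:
$- 66 w{\left(17,r \right)} = \left(-66\right) \left(-32\right) = 2112$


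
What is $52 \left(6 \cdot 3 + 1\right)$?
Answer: $988$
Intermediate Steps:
$52 \left(6 \cdot 3 + 1\right) = 52 \left(18 + 1\right) = 52 \cdot 19 = 988$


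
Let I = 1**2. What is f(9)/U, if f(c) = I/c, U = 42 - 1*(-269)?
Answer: 1/2799 ≈ 0.00035727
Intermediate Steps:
U = 311 (U = 42 + 269 = 311)
I = 1
f(c) = 1/c
f(9)/U = 1/(311*9) = (1/311)*(1/9) = 1/2799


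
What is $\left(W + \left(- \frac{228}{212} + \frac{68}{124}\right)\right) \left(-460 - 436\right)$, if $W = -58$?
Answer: $\frac{86159360}{1643} \approx 52440.0$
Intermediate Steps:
$\left(W + \left(- \frac{228}{212} + \frac{68}{124}\right)\right) \left(-460 - 436\right) = \left(-58 + \left(- \frac{228}{212} + \frac{68}{124}\right)\right) \left(-460 - 436\right) = \left(-58 + \left(\left(-228\right) \frac{1}{212} + 68 \cdot \frac{1}{124}\right)\right) \left(-896\right) = \left(-58 + \left(- \frac{57}{53} + \frac{17}{31}\right)\right) \left(-896\right) = \left(-58 - \frac{866}{1643}\right) \left(-896\right) = \left(- \frac{96160}{1643}\right) \left(-896\right) = \frac{86159360}{1643}$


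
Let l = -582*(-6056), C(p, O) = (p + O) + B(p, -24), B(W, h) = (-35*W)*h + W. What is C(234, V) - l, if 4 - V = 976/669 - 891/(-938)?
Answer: -2088118617887/627522 ≈ -3.3276e+6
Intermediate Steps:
B(W, h) = W - 35*W*h (B(W, h) = -35*W*h + W = W - 35*W*h)
V = 998521/627522 (V = 4 - (976/669 - 891/(-938)) = 4 - (976*(1/669) - 891*(-1/938)) = 4 - (976/669 + 891/938) = 4 - 1*1511567/627522 = 4 - 1511567/627522 = 998521/627522 ≈ 1.5912)
C(p, O) = O + 842*p (C(p, O) = (p + O) + p*(1 - 35*(-24)) = (O + p) + p*(1 + 840) = (O + p) + p*841 = (O + p) + 841*p = O + 842*p)
l = 3524592
C(234, V) - l = (998521/627522 + 842*234) - 1*3524592 = (998521/627522 + 197028) - 3524592 = 123640403137/627522 - 3524592 = -2088118617887/627522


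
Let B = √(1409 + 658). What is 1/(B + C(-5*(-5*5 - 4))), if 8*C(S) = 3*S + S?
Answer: 290/12757 - 4*√2067/12757 ≈ 0.0084771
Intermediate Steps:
C(S) = S/2 (C(S) = (3*S + S)/8 = (4*S)/8 = S/2)
B = √2067 ≈ 45.464
1/(B + C(-5*(-5*5 - 4))) = 1/(√2067 + (-5*(-5*5 - 4))/2) = 1/(√2067 + (-5*(-25 - 4))/2) = 1/(√2067 + (-5*(-29))/2) = 1/(√2067 + (½)*145) = 1/(√2067 + 145/2) = 1/(145/2 + √2067)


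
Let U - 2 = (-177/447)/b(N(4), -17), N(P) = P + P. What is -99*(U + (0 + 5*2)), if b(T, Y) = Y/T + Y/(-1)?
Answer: -21017700/17731 ≈ -1185.4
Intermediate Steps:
N(P) = 2*P
b(T, Y) = -Y + Y/T (b(T, Y) = Y/T + Y*(-1) = Y/T - Y = -Y + Y/T)
U = 34990/17731 (U = 2 + (-177/447)/(-1*(-17) - 17/(2*4)) = 2 + (-177*1/447)/(17 - 17/8) = 2 - 59/(149*(17 - 17*⅛)) = 2 - 59/(149*(17 - 17/8)) = 2 - 59/(149*119/8) = 2 - 59/149*8/119 = 2 - 472/17731 = 34990/17731 ≈ 1.9734)
-99*(U + (0 + 5*2)) = -99*(34990/17731 + (0 + 5*2)) = -99*(34990/17731 + (0 + 10)) = -99*(34990/17731 + 10) = -99*212300/17731 = -21017700/17731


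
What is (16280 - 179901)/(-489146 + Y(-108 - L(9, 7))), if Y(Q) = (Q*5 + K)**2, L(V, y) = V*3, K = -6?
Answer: 163621/25385 ≈ 6.4456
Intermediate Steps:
L(V, y) = 3*V
Y(Q) = (-6 + 5*Q)**2 (Y(Q) = (Q*5 - 6)**2 = (5*Q - 6)**2 = (-6 + 5*Q)**2)
(16280 - 179901)/(-489146 + Y(-108 - L(9, 7))) = (16280 - 179901)/(-489146 + (-6 + 5*(-108 - 3*9))**2) = -163621/(-489146 + (-6 + 5*(-108 - 1*27))**2) = -163621/(-489146 + (-6 + 5*(-108 - 27))**2) = -163621/(-489146 + (-6 + 5*(-135))**2) = -163621/(-489146 + (-6 - 675)**2) = -163621/(-489146 + (-681)**2) = -163621/(-489146 + 463761) = -163621/(-25385) = -163621*(-1/25385) = 163621/25385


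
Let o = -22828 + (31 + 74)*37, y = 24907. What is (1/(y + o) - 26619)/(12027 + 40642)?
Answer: -158755715/314117916 ≈ -0.50540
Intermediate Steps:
o = -18943 (o = -22828 + 105*37 = -22828 + 3885 = -18943)
(1/(y + o) - 26619)/(12027 + 40642) = (1/(24907 - 18943) - 26619)/(12027 + 40642) = (1/5964 - 26619)/52669 = (1/5964 - 26619)*(1/52669) = -158755715/5964*1/52669 = -158755715/314117916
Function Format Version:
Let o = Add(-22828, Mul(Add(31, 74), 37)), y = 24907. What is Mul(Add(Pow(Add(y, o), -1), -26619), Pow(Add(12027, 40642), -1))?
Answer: Rational(-158755715, 314117916) ≈ -0.50540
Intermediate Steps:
o = -18943 (o = Add(-22828, Mul(105, 37)) = Add(-22828, 3885) = -18943)
Mul(Add(Pow(Add(y, o), -1), -26619), Pow(Add(12027, 40642), -1)) = Mul(Add(Pow(Add(24907, -18943), -1), -26619), Pow(Add(12027, 40642), -1)) = Mul(Add(Pow(5964, -1), -26619), Pow(52669, -1)) = Mul(Add(Rational(1, 5964), -26619), Rational(1, 52669)) = Mul(Rational(-158755715, 5964), Rational(1, 52669)) = Rational(-158755715, 314117916)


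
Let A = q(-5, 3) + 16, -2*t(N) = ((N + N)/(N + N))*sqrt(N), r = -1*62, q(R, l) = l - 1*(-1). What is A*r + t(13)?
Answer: -1240 - sqrt(13)/2 ≈ -1241.8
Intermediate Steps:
q(R, l) = 1 + l (q(R, l) = l + 1 = 1 + l)
r = -62
t(N) = -sqrt(N)/2 (t(N) = -(N + N)/(N + N)*sqrt(N)/2 = -(2*N)/((2*N))*sqrt(N)/2 = -(2*N)*(1/(2*N))*sqrt(N)/2 = -sqrt(N)/2)
A = 20 (A = (1 + 3) + 16 = 4 + 16 = 20)
A*r + t(13) = 20*(-62) - sqrt(13)/2 = -1240 - sqrt(13)/2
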